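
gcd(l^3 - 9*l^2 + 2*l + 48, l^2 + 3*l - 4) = 1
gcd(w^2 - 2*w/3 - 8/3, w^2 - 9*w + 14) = w - 2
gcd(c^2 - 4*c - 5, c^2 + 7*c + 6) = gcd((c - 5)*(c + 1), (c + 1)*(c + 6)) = c + 1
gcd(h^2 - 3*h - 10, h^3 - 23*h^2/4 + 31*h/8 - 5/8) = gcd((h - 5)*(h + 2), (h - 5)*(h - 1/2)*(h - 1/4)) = h - 5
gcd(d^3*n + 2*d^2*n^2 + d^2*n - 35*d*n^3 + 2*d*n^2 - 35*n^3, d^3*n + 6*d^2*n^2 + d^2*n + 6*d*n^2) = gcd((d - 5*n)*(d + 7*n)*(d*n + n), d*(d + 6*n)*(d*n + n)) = d*n + n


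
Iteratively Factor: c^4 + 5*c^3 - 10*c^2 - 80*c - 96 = (c - 4)*(c^3 + 9*c^2 + 26*c + 24) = (c - 4)*(c + 2)*(c^2 + 7*c + 12) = (c - 4)*(c + 2)*(c + 3)*(c + 4)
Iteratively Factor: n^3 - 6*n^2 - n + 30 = (n - 5)*(n^2 - n - 6) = (n - 5)*(n - 3)*(n + 2)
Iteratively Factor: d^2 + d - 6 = (d + 3)*(d - 2)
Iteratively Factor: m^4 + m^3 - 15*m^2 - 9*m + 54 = (m + 3)*(m^3 - 2*m^2 - 9*m + 18) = (m - 2)*(m + 3)*(m^2 - 9) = (m - 2)*(m + 3)^2*(m - 3)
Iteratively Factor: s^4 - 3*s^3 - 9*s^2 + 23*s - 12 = (s - 1)*(s^3 - 2*s^2 - 11*s + 12) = (s - 1)^2*(s^2 - s - 12) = (s - 4)*(s - 1)^2*(s + 3)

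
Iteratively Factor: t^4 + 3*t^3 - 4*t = (t - 1)*(t^3 + 4*t^2 + 4*t) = (t - 1)*(t + 2)*(t^2 + 2*t) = (t - 1)*(t + 2)^2*(t)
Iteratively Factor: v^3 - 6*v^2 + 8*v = (v)*(v^2 - 6*v + 8) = v*(v - 2)*(v - 4)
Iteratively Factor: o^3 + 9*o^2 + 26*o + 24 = (o + 3)*(o^2 + 6*o + 8) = (o + 2)*(o + 3)*(o + 4)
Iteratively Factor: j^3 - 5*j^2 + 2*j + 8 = (j - 4)*(j^2 - j - 2) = (j - 4)*(j + 1)*(j - 2)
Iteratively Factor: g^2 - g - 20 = (g + 4)*(g - 5)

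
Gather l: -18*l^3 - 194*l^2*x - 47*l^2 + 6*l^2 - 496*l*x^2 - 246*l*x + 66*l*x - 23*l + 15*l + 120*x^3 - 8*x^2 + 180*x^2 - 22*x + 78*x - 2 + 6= -18*l^3 + l^2*(-194*x - 41) + l*(-496*x^2 - 180*x - 8) + 120*x^3 + 172*x^2 + 56*x + 4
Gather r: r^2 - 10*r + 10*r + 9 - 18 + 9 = r^2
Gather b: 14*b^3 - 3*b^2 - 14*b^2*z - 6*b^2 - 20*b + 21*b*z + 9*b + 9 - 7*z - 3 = 14*b^3 + b^2*(-14*z - 9) + b*(21*z - 11) - 7*z + 6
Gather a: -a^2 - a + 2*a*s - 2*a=-a^2 + a*(2*s - 3)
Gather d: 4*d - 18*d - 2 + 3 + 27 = 28 - 14*d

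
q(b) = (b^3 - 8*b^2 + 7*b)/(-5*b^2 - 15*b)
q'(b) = (10*b + 15)*(b^3 - 8*b^2 + 7*b)/(-5*b^2 - 15*b)^2 + (3*b^2 - 16*b + 7)/(-5*b^2 - 15*b)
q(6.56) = 0.05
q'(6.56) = -0.11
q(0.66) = -0.12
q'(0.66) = 0.40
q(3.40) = 0.27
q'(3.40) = -0.00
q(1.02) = 0.01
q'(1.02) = 0.30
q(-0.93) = -1.48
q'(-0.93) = 1.67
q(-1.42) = -2.58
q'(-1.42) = 3.00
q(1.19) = 0.05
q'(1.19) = 0.26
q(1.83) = 0.18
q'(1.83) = 0.14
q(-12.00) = 5.49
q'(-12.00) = -0.10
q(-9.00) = 5.33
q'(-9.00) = 0.02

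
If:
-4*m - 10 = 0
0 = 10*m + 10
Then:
No Solution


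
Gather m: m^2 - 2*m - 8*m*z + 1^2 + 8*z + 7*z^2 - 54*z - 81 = m^2 + m*(-8*z - 2) + 7*z^2 - 46*z - 80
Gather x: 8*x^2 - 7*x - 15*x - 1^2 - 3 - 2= 8*x^2 - 22*x - 6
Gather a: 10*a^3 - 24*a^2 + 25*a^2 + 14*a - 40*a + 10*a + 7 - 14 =10*a^3 + a^2 - 16*a - 7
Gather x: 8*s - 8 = 8*s - 8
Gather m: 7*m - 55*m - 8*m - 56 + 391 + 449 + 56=840 - 56*m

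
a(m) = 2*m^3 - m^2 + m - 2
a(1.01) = 0.05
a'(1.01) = 5.10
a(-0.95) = -5.57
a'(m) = 6*m^2 - 2*m + 1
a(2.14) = 15.16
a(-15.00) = -6992.00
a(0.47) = -1.54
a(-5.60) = -390.19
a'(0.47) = 1.39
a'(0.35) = 1.04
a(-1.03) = -6.28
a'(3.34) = 61.25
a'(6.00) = 205.00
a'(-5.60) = 200.36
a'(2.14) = 24.20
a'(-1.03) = 9.43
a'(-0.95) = 8.32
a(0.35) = -1.69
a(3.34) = 64.70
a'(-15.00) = 1381.00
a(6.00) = 400.00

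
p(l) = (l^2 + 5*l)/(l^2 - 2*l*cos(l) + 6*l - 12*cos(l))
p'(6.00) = 0.09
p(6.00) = 1.35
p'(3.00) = 0.05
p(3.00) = 0.54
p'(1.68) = -0.74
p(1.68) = 0.77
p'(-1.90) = -1.33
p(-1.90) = 1.15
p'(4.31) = 0.31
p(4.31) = 0.76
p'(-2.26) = -1.50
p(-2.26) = 1.68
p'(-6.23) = 14.21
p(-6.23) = 4.05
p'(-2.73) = -0.02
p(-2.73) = 2.11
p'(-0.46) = -0.35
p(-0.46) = 0.17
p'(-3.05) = 1.18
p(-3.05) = 1.90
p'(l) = (2*l + 5)/(l^2 - 2*l*cos(l) + 6*l - 12*cos(l)) + (l^2 + 5*l)*(-2*l*sin(l) - 2*l - 12*sin(l) + 2*cos(l) - 6)/(l^2 - 2*l*cos(l) + 6*l - 12*cos(l))^2 = (-2*l*(l + 5)*(l*sin(l) + l + 6*sin(l) - cos(l) + 3) + (2*l + 5)*(l^2 - 2*l*cos(l) + 6*l - 12*cos(l)))/((l + 6)^2*(l - 2*cos(l))^2)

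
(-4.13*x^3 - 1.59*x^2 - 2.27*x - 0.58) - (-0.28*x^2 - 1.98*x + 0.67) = -4.13*x^3 - 1.31*x^2 - 0.29*x - 1.25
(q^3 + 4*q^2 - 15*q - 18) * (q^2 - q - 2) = q^5 + 3*q^4 - 21*q^3 - 11*q^2 + 48*q + 36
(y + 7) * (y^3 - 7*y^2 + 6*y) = y^4 - 43*y^2 + 42*y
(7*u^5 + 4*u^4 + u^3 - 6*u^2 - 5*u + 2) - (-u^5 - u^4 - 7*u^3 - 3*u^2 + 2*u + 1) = 8*u^5 + 5*u^4 + 8*u^3 - 3*u^2 - 7*u + 1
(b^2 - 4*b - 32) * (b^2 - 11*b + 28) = b^4 - 15*b^3 + 40*b^2 + 240*b - 896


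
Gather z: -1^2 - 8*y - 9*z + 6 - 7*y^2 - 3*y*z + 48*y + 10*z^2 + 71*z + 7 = -7*y^2 + 40*y + 10*z^2 + z*(62 - 3*y) + 12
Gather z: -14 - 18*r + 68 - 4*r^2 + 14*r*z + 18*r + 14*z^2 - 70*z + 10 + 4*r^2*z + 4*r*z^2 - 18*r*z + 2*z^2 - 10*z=-4*r^2 + z^2*(4*r + 16) + z*(4*r^2 - 4*r - 80) + 64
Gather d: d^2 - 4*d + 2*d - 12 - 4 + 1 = d^2 - 2*d - 15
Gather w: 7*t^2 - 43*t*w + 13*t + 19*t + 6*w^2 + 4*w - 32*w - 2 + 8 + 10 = 7*t^2 + 32*t + 6*w^2 + w*(-43*t - 28) + 16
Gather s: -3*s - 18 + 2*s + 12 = -s - 6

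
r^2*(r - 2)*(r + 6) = r^4 + 4*r^3 - 12*r^2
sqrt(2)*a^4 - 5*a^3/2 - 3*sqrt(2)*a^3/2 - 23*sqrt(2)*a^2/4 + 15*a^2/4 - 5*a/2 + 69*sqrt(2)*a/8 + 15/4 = (a - 3/2)*(a - 5*sqrt(2)/2)*(a + sqrt(2))*(sqrt(2)*a + 1/2)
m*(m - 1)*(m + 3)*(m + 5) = m^4 + 7*m^3 + 7*m^2 - 15*m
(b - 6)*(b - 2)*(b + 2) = b^3 - 6*b^2 - 4*b + 24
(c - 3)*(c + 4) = c^2 + c - 12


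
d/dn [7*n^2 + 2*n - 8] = 14*n + 2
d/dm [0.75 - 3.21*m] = -3.21000000000000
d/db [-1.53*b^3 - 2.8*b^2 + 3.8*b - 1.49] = -4.59*b^2 - 5.6*b + 3.8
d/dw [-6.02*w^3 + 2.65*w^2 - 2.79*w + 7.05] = -18.06*w^2 + 5.3*w - 2.79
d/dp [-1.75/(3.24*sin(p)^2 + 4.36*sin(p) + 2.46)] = (11.34*sin(p) + 7.63)*cos(p)/(3.24*sin(p)^2 + 4.36*sin(p) + 2.46)^2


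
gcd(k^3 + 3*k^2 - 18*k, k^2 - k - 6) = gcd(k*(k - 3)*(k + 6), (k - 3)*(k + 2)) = k - 3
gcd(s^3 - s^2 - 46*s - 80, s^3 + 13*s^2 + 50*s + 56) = s + 2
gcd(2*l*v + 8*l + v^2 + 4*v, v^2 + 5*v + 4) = v + 4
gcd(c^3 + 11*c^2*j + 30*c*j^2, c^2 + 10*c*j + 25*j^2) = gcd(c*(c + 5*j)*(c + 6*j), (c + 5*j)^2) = c + 5*j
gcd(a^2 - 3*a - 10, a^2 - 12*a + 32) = 1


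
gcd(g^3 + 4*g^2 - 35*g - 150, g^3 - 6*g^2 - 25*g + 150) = g^2 - g - 30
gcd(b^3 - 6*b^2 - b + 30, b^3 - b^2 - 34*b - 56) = b + 2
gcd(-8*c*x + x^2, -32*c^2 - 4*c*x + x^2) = -8*c + x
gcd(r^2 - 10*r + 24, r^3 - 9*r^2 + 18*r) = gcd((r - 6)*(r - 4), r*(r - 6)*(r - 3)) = r - 6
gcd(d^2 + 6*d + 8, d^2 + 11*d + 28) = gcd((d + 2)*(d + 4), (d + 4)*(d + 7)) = d + 4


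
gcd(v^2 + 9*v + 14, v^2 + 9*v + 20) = 1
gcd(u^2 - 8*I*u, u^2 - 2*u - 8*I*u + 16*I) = u - 8*I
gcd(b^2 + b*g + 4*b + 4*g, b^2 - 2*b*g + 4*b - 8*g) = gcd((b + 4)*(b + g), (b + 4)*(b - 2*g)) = b + 4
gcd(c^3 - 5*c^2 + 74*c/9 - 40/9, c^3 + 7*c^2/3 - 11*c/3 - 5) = c - 5/3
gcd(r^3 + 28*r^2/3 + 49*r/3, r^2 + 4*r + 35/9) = r + 7/3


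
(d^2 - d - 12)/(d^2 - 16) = (d + 3)/(d + 4)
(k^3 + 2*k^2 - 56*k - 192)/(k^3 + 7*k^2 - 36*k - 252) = (k^2 - 4*k - 32)/(k^2 + k - 42)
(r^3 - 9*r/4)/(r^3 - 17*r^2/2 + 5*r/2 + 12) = r*(2*r + 3)/(2*(r^2 - 7*r - 8))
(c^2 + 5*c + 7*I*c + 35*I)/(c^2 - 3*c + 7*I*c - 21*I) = (c + 5)/(c - 3)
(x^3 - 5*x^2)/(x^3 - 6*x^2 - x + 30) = x^2/(x^2 - x - 6)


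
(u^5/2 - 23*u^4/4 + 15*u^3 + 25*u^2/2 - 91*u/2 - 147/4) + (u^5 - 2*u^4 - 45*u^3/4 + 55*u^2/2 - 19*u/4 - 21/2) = 3*u^5/2 - 31*u^4/4 + 15*u^3/4 + 40*u^2 - 201*u/4 - 189/4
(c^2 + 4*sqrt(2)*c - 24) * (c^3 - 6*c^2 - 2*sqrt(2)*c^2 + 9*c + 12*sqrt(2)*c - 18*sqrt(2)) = c^5 - 6*c^4 + 2*sqrt(2)*c^4 - 31*c^3 - 12*sqrt(2)*c^3 + 66*sqrt(2)*c^2 + 240*c^2 - 288*sqrt(2)*c - 360*c + 432*sqrt(2)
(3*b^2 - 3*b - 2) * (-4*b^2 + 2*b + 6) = -12*b^4 + 18*b^3 + 20*b^2 - 22*b - 12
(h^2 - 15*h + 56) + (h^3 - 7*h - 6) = h^3 + h^2 - 22*h + 50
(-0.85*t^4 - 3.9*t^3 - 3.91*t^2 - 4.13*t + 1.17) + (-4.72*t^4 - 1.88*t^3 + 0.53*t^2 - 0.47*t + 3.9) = -5.57*t^4 - 5.78*t^3 - 3.38*t^2 - 4.6*t + 5.07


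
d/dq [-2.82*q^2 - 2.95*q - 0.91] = -5.64*q - 2.95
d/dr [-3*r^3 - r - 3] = -9*r^2 - 1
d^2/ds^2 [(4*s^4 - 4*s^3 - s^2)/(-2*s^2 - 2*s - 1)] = 2*(-16*s^6 - 48*s^5 - 72*s^4 - 60*s^3 - 6*s^2 + 12*s + 1)/(8*s^6 + 24*s^5 + 36*s^4 + 32*s^3 + 18*s^2 + 6*s + 1)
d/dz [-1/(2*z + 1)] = 2/(2*z + 1)^2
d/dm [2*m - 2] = 2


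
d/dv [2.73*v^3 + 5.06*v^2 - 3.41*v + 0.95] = 8.19*v^2 + 10.12*v - 3.41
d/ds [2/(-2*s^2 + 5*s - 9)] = 2*(4*s - 5)/(2*s^2 - 5*s + 9)^2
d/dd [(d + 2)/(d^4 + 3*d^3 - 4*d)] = (-3*d^2 - 2*d + 2)/(d^2*(d^4 + 2*d^3 - 3*d^2 - 4*d + 4))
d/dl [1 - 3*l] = -3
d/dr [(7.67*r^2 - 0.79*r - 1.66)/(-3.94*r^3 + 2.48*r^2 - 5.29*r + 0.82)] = (30.2198*r^4 - 6.2252*r^3 - 58.2363*r^2 + 20.8124*r - 9.4292)/(15.5236*r^6 - 19.5424*r^5 + 47.8356*r^4 - 32.7*r^3 + 32.0513*r^2 - 8.6756*r + 0.6724)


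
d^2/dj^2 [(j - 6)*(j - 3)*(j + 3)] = 6*j - 12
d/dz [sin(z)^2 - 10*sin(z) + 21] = 2*(sin(z) - 5)*cos(z)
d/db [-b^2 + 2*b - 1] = 2 - 2*b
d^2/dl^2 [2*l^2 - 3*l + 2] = 4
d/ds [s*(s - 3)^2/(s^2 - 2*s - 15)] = (s - 3)*(-2*s*(s - 3)*(s - 1) + 3*(1 - s)*(-s^2 + 2*s + 15))/(-s^2 + 2*s + 15)^2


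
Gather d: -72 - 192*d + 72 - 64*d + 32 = 32 - 256*d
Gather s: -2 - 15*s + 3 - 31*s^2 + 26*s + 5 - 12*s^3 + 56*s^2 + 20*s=-12*s^3 + 25*s^2 + 31*s + 6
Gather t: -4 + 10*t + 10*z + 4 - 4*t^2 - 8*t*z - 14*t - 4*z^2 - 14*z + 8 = -4*t^2 + t*(-8*z - 4) - 4*z^2 - 4*z + 8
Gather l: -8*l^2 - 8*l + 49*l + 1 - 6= -8*l^2 + 41*l - 5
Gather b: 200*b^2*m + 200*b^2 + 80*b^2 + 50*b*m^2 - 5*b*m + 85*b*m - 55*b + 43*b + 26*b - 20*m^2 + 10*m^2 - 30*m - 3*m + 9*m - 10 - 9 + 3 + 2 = b^2*(200*m + 280) + b*(50*m^2 + 80*m + 14) - 10*m^2 - 24*m - 14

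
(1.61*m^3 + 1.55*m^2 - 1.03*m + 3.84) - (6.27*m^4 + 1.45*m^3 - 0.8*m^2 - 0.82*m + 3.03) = -6.27*m^4 + 0.16*m^3 + 2.35*m^2 - 0.21*m + 0.81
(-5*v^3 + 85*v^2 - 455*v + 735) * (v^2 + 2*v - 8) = -5*v^5 + 75*v^4 - 245*v^3 - 855*v^2 + 5110*v - 5880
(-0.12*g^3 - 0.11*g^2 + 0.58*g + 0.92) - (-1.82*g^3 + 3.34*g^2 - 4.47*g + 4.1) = 1.7*g^3 - 3.45*g^2 + 5.05*g - 3.18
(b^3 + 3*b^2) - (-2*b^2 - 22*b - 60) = b^3 + 5*b^2 + 22*b + 60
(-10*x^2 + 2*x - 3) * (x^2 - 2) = -10*x^4 + 2*x^3 + 17*x^2 - 4*x + 6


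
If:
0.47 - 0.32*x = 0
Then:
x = 1.47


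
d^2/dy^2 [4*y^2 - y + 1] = 8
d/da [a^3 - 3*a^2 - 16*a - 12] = 3*a^2 - 6*a - 16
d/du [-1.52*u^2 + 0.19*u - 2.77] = 0.19 - 3.04*u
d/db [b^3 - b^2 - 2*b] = 3*b^2 - 2*b - 2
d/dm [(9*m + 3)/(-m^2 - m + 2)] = 3*(3*m^2 + 2*m + 7)/(m^4 + 2*m^3 - 3*m^2 - 4*m + 4)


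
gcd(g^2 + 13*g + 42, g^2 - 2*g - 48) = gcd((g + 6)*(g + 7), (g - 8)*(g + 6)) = g + 6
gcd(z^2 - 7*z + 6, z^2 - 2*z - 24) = z - 6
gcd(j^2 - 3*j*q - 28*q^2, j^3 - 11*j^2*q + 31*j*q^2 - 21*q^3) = -j + 7*q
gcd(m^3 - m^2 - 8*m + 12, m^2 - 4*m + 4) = m^2 - 4*m + 4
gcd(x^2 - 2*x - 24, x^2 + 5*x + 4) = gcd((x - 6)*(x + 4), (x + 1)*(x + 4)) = x + 4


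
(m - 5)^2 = m^2 - 10*m + 25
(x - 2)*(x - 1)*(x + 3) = x^3 - 7*x + 6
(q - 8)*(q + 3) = q^2 - 5*q - 24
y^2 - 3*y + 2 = (y - 2)*(y - 1)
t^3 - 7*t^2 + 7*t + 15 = (t - 5)*(t - 3)*(t + 1)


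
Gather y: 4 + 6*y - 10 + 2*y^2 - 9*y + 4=2*y^2 - 3*y - 2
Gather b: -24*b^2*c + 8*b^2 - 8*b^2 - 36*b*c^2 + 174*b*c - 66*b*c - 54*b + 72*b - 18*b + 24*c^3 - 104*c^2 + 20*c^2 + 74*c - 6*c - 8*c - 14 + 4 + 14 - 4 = -24*b^2*c + b*(-36*c^2 + 108*c) + 24*c^3 - 84*c^2 + 60*c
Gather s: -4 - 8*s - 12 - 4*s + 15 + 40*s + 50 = 28*s + 49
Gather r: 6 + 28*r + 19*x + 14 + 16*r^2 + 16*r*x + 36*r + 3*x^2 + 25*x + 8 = 16*r^2 + r*(16*x + 64) + 3*x^2 + 44*x + 28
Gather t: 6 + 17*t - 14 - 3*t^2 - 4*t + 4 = -3*t^2 + 13*t - 4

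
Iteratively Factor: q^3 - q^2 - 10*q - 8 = (q + 2)*(q^2 - 3*q - 4) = (q - 4)*(q + 2)*(q + 1)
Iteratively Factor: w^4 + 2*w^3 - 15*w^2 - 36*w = (w + 3)*(w^3 - w^2 - 12*w) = w*(w + 3)*(w^2 - w - 12) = w*(w + 3)^2*(w - 4)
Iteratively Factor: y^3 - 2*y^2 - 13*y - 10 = (y + 2)*(y^2 - 4*y - 5) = (y - 5)*(y + 2)*(y + 1)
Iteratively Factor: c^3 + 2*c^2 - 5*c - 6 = (c - 2)*(c^2 + 4*c + 3) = (c - 2)*(c + 3)*(c + 1)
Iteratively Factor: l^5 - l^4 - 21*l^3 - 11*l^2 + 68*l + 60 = (l - 5)*(l^4 + 4*l^3 - l^2 - 16*l - 12) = (l - 5)*(l - 2)*(l^3 + 6*l^2 + 11*l + 6) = (l - 5)*(l - 2)*(l + 2)*(l^2 + 4*l + 3) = (l - 5)*(l - 2)*(l + 1)*(l + 2)*(l + 3)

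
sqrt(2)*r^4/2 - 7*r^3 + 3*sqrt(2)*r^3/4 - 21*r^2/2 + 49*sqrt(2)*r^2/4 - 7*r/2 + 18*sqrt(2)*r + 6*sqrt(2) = (r + 1/2)*(r - 4*sqrt(2))*(r - 3*sqrt(2))*(sqrt(2)*r/2 + sqrt(2)/2)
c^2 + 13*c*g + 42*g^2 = (c + 6*g)*(c + 7*g)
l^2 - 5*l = l*(l - 5)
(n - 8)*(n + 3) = n^2 - 5*n - 24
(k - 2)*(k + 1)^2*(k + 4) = k^4 + 4*k^3 - 3*k^2 - 14*k - 8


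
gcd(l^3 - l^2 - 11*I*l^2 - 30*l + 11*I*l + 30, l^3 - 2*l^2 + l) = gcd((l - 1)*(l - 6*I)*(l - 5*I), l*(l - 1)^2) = l - 1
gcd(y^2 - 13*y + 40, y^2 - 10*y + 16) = y - 8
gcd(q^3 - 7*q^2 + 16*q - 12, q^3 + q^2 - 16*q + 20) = q^2 - 4*q + 4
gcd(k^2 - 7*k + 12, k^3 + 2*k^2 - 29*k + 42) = k - 3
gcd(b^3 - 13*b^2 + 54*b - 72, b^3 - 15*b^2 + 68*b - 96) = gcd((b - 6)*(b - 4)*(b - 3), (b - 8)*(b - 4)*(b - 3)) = b^2 - 7*b + 12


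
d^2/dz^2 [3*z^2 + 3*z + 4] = 6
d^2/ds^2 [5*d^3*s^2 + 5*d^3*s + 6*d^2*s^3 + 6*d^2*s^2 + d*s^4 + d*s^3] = 2*d*(5*d^2 + 18*d*s + 6*d + 6*s^2 + 3*s)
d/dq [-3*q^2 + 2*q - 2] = 2 - 6*q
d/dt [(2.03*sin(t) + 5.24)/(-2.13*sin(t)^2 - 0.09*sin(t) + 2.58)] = (4.3239*sin(t)^2 + 22.3224*sin(t) + 5.709)*cos(t)/(4.5369*sin(t)^4 + 0.3834*sin(t)^3 - 10.9827*sin(t)^2 - 0.4644*sin(t) + 6.6564)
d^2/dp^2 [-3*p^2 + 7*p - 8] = -6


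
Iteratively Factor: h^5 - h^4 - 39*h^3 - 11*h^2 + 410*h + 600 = (h + 2)*(h^4 - 3*h^3 - 33*h^2 + 55*h + 300) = (h + 2)*(h + 4)*(h^3 - 7*h^2 - 5*h + 75) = (h - 5)*(h + 2)*(h + 4)*(h^2 - 2*h - 15) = (h - 5)^2*(h + 2)*(h + 4)*(h + 3)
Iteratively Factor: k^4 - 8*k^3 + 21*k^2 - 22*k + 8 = (k - 4)*(k^3 - 4*k^2 + 5*k - 2) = (k - 4)*(k - 1)*(k^2 - 3*k + 2) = (k - 4)*(k - 2)*(k - 1)*(k - 1)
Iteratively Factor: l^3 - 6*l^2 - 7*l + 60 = (l - 5)*(l^2 - l - 12) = (l - 5)*(l - 4)*(l + 3)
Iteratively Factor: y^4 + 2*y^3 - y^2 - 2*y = (y)*(y^3 + 2*y^2 - y - 2) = y*(y - 1)*(y^2 + 3*y + 2) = y*(y - 1)*(y + 1)*(y + 2)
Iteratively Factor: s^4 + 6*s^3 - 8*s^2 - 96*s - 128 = (s + 4)*(s^3 + 2*s^2 - 16*s - 32) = (s + 2)*(s + 4)*(s^2 - 16) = (s - 4)*(s + 2)*(s + 4)*(s + 4)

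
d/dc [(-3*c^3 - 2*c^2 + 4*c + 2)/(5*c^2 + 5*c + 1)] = 3*(-5*c^4 - 10*c^3 - 13*c^2 - 8*c - 2)/(25*c^4 + 50*c^3 + 35*c^2 + 10*c + 1)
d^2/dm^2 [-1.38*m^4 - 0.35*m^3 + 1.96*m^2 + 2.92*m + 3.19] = -16.56*m^2 - 2.1*m + 3.92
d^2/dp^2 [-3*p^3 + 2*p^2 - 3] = 4 - 18*p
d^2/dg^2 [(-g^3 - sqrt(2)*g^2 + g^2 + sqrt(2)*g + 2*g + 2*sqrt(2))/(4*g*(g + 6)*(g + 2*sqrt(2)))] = (sqrt(2)*g^6 + 7*g^6 + 6*g^5 + 39*sqrt(2)*g^5 + 6*sqrt(2)*g^4 + 120*g^4 - 16*g^3 + 140*sqrt(2)*g^3 + 264*sqrt(2)*g^2 + 432*g^2 + 288*sqrt(2)*g + 864*g + 576*sqrt(2))/(2*g^3*(g^6 + 6*sqrt(2)*g^5 + 18*g^5 + 132*g^4 + 108*sqrt(2)*g^4 + 648*g^3 + 664*sqrt(2)*g^3 + 1584*sqrt(2)*g^2 + 2592*g^2 + 1728*sqrt(2)*g + 5184*g + 3456*sqrt(2)))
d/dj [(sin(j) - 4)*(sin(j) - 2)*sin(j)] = (3*sin(j)^2 - 12*sin(j) + 8)*cos(j)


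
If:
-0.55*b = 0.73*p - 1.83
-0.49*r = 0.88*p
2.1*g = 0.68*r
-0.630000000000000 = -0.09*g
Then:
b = 19.30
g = 7.00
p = -12.04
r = 21.62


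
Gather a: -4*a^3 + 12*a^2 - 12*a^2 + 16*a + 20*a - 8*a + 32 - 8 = -4*a^3 + 28*a + 24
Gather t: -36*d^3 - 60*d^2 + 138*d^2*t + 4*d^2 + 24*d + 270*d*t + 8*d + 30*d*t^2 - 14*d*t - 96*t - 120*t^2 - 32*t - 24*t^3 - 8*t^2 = -36*d^3 - 56*d^2 + 32*d - 24*t^3 + t^2*(30*d - 128) + t*(138*d^2 + 256*d - 128)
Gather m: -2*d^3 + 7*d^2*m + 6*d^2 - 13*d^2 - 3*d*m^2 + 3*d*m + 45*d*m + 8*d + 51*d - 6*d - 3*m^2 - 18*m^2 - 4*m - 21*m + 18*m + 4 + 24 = -2*d^3 - 7*d^2 + 53*d + m^2*(-3*d - 21) + m*(7*d^2 + 48*d - 7) + 28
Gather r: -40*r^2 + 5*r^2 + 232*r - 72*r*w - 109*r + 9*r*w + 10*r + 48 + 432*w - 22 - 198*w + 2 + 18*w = -35*r^2 + r*(133 - 63*w) + 252*w + 28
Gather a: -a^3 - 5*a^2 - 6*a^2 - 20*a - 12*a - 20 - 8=-a^3 - 11*a^2 - 32*a - 28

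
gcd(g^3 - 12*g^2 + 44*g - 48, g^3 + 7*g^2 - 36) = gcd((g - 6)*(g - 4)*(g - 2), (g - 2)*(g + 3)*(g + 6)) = g - 2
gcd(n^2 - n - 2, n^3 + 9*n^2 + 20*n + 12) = n + 1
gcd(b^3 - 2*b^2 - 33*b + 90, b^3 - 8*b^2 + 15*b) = b^2 - 8*b + 15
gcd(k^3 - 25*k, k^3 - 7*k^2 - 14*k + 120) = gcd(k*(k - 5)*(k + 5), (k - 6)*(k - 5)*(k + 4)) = k - 5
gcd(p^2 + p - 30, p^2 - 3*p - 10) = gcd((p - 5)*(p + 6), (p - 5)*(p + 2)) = p - 5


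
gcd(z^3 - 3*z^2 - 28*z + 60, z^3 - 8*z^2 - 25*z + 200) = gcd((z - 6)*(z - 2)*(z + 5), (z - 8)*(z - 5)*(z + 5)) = z + 5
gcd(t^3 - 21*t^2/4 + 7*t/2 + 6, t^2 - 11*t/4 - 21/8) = t + 3/4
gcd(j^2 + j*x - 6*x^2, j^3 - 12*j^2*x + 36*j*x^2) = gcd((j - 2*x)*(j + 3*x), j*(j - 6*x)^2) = 1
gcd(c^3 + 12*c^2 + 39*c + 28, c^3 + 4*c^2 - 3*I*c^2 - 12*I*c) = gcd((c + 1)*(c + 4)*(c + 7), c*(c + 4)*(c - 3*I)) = c + 4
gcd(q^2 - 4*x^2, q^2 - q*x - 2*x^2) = -q + 2*x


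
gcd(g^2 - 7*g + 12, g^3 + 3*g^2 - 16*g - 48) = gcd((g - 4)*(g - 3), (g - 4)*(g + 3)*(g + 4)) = g - 4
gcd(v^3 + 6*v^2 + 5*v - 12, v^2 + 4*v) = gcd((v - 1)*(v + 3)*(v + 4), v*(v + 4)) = v + 4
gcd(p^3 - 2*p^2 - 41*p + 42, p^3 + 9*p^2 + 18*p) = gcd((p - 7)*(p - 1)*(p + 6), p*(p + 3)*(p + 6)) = p + 6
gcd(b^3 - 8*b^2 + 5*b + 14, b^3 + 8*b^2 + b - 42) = b - 2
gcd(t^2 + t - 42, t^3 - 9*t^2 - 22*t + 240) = t - 6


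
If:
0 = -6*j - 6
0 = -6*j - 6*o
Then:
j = -1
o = 1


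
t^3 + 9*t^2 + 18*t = t*(t + 3)*(t + 6)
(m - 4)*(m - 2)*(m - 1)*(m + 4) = m^4 - 3*m^3 - 14*m^2 + 48*m - 32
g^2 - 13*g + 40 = (g - 8)*(g - 5)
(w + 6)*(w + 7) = w^2 + 13*w + 42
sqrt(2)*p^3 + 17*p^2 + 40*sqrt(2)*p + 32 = (p + 4*sqrt(2))^2*(sqrt(2)*p + 1)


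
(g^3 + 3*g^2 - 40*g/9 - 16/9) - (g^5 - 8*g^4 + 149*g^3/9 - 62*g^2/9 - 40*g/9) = -g^5 + 8*g^4 - 140*g^3/9 + 89*g^2/9 - 16/9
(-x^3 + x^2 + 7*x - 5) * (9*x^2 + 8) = -9*x^5 + 9*x^4 + 55*x^3 - 37*x^2 + 56*x - 40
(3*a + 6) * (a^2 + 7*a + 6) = 3*a^3 + 27*a^2 + 60*a + 36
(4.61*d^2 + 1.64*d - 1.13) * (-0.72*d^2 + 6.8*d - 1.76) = -3.3192*d^4 + 30.1672*d^3 + 3.852*d^2 - 10.5704*d + 1.9888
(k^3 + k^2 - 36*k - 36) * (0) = 0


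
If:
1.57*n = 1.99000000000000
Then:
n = 1.27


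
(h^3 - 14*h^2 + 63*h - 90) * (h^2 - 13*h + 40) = h^5 - 27*h^4 + 285*h^3 - 1469*h^2 + 3690*h - 3600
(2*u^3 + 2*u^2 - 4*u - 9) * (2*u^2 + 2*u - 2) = 4*u^5 + 8*u^4 - 8*u^3 - 30*u^2 - 10*u + 18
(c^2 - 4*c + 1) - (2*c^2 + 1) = -c^2 - 4*c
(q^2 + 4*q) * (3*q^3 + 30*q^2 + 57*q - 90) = 3*q^5 + 42*q^4 + 177*q^3 + 138*q^2 - 360*q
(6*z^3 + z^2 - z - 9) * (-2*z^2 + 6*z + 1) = -12*z^5 + 34*z^4 + 14*z^3 + 13*z^2 - 55*z - 9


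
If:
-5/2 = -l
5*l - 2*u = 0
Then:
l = 5/2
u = 25/4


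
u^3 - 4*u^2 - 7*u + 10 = (u - 5)*(u - 1)*(u + 2)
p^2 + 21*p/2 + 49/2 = (p + 7/2)*(p + 7)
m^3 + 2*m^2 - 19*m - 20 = (m - 4)*(m + 1)*(m + 5)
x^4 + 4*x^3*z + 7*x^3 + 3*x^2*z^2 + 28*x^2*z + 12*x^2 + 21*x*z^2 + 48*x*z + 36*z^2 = (x + 3)*(x + 4)*(x + z)*(x + 3*z)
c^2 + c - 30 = (c - 5)*(c + 6)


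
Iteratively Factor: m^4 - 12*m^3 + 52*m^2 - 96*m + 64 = (m - 2)*(m^3 - 10*m^2 + 32*m - 32) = (m - 4)*(m - 2)*(m^2 - 6*m + 8) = (m - 4)*(m - 2)^2*(m - 4)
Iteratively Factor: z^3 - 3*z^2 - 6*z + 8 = (z - 4)*(z^2 + z - 2) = (z - 4)*(z + 2)*(z - 1)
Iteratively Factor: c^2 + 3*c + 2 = (c + 1)*(c + 2)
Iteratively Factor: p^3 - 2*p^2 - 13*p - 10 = (p - 5)*(p^2 + 3*p + 2) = (p - 5)*(p + 2)*(p + 1)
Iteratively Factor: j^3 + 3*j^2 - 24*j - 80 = (j + 4)*(j^2 - j - 20) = (j - 5)*(j + 4)*(j + 4)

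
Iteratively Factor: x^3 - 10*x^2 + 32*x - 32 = (x - 4)*(x^2 - 6*x + 8) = (x - 4)^2*(x - 2)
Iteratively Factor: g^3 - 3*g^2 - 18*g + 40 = (g - 5)*(g^2 + 2*g - 8) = (g - 5)*(g + 4)*(g - 2)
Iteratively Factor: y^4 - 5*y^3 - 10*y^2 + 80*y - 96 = (y - 2)*(y^3 - 3*y^2 - 16*y + 48) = (y - 3)*(y - 2)*(y^2 - 16) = (y - 4)*(y - 3)*(y - 2)*(y + 4)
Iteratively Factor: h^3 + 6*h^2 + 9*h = (h + 3)*(h^2 + 3*h) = (h + 3)^2*(h)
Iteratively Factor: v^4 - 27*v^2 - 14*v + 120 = (v - 5)*(v^3 + 5*v^2 - 2*v - 24) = (v - 5)*(v + 3)*(v^2 + 2*v - 8) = (v - 5)*(v + 3)*(v + 4)*(v - 2)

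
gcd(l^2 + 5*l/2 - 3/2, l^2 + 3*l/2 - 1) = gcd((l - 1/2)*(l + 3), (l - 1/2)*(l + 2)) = l - 1/2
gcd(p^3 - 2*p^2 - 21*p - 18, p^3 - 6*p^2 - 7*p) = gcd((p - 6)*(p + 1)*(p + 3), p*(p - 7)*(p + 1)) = p + 1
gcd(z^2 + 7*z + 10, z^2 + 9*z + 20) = z + 5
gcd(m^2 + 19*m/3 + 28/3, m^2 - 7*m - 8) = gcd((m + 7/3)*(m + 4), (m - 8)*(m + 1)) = 1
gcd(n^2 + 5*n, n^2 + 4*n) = n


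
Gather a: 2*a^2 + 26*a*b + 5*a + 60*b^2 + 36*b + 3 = 2*a^2 + a*(26*b + 5) + 60*b^2 + 36*b + 3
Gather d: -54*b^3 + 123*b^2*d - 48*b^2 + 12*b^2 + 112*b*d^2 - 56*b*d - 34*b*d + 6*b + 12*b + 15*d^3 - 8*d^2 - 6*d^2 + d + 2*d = -54*b^3 - 36*b^2 + 18*b + 15*d^3 + d^2*(112*b - 14) + d*(123*b^2 - 90*b + 3)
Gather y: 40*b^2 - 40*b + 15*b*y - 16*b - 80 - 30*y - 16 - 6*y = 40*b^2 - 56*b + y*(15*b - 36) - 96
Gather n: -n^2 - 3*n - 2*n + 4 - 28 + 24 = -n^2 - 5*n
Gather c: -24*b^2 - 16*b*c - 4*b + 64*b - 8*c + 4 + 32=-24*b^2 + 60*b + c*(-16*b - 8) + 36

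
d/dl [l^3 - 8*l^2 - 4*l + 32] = 3*l^2 - 16*l - 4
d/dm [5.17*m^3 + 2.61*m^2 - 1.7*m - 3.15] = 15.51*m^2 + 5.22*m - 1.7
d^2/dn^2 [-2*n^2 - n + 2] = -4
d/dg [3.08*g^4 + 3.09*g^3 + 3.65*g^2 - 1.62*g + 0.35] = 12.32*g^3 + 9.27*g^2 + 7.3*g - 1.62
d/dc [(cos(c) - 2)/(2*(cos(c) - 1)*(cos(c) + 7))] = (cos(c)^2 - 4*cos(c) - 5)*sin(c)/(2*(cos(c) - 1)^2*(cos(c) + 7)^2)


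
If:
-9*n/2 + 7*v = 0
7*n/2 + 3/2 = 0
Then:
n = -3/7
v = -27/98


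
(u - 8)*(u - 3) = u^2 - 11*u + 24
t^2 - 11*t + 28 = (t - 7)*(t - 4)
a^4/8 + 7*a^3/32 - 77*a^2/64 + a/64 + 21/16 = (a/4 + 1)*(a/2 + 1/2)*(a - 7/4)*(a - 3/2)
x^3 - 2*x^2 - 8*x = x*(x - 4)*(x + 2)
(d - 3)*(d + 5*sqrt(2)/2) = d^2 - 3*d + 5*sqrt(2)*d/2 - 15*sqrt(2)/2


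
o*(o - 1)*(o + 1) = o^3 - o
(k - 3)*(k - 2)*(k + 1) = k^3 - 4*k^2 + k + 6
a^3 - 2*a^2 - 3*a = a*(a - 3)*(a + 1)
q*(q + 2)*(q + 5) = q^3 + 7*q^2 + 10*q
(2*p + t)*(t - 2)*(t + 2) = 2*p*t^2 - 8*p + t^3 - 4*t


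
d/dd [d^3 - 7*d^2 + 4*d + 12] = 3*d^2 - 14*d + 4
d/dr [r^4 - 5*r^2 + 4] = 4*r^3 - 10*r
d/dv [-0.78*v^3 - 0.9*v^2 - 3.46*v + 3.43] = -2.34*v^2 - 1.8*v - 3.46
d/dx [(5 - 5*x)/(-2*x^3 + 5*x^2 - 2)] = 5*(2*x^3 - 5*x^2 - 2*x*(x - 1)*(3*x - 5) + 2)/(2*x^3 - 5*x^2 + 2)^2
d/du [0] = 0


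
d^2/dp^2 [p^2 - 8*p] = 2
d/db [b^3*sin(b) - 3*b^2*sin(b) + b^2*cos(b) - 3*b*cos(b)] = b^3*cos(b) + 2*b^2*sin(b) - 3*b^2*cos(b) - 3*b*sin(b) + 2*b*cos(b) - 3*cos(b)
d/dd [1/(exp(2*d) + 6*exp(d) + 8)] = 2*(-exp(d) - 3)*exp(d)/(exp(2*d) + 6*exp(d) + 8)^2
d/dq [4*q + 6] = 4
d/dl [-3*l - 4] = -3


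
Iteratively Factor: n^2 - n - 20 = (n - 5)*(n + 4)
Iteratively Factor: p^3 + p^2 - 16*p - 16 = (p - 4)*(p^2 + 5*p + 4) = (p - 4)*(p + 4)*(p + 1)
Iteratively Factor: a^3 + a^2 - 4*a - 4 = (a + 1)*(a^2 - 4) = (a + 1)*(a + 2)*(a - 2)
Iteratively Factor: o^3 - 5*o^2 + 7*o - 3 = (o - 3)*(o^2 - 2*o + 1) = (o - 3)*(o - 1)*(o - 1)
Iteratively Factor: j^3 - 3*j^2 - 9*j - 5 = (j + 1)*(j^2 - 4*j - 5) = (j + 1)^2*(j - 5)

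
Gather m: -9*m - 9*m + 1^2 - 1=-18*m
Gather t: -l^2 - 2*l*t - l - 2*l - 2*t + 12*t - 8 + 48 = -l^2 - 3*l + t*(10 - 2*l) + 40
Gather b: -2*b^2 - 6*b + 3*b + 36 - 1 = -2*b^2 - 3*b + 35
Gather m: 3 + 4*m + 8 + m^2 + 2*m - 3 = m^2 + 6*m + 8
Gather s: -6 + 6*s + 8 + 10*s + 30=16*s + 32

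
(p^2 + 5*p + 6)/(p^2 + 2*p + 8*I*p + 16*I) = (p + 3)/(p + 8*I)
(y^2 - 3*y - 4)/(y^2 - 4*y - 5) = (y - 4)/(y - 5)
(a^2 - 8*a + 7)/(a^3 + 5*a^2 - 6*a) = (a - 7)/(a*(a + 6))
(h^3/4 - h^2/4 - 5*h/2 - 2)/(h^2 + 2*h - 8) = (h^3 - h^2 - 10*h - 8)/(4*(h^2 + 2*h - 8))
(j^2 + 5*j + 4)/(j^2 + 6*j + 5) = (j + 4)/(j + 5)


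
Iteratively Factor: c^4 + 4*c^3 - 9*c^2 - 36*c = (c + 3)*(c^3 + c^2 - 12*c) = (c + 3)*(c + 4)*(c^2 - 3*c) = (c - 3)*(c + 3)*(c + 4)*(c)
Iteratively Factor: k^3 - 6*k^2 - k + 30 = (k + 2)*(k^2 - 8*k + 15) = (k - 3)*(k + 2)*(k - 5)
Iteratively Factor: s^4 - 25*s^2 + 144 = (s - 3)*(s^3 + 3*s^2 - 16*s - 48) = (s - 4)*(s - 3)*(s^2 + 7*s + 12) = (s - 4)*(s - 3)*(s + 3)*(s + 4)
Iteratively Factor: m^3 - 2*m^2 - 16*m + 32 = (m + 4)*(m^2 - 6*m + 8) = (m - 2)*(m + 4)*(m - 4)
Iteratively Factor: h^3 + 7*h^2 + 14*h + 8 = (h + 1)*(h^2 + 6*h + 8) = (h + 1)*(h + 4)*(h + 2)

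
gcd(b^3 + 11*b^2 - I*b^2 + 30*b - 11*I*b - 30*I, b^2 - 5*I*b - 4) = b - I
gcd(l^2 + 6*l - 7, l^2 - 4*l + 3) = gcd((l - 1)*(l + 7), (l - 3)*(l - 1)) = l - 1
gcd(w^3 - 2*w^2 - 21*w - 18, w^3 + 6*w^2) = 1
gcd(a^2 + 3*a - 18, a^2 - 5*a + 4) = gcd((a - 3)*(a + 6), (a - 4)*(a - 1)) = 1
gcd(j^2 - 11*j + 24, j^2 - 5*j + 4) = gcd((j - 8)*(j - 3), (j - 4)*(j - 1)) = 1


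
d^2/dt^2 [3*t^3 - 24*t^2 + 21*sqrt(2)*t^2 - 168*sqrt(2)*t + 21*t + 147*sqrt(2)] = 18*t - 48 + 42*sqrt(2)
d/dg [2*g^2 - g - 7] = 4*g - 1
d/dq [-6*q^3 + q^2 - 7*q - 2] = -18*q^2 + 2*q - 7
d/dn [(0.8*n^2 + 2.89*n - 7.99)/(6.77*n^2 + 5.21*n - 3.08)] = (-15.3973*n^2 + 103.2566*n + 32.7267)/(45.8329*n^4 + 70.5434*n^3 - 14.5591*n^2 - 32.0936*n + 9.4864)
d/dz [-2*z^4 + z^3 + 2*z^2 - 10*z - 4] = -8*z^3 + 3*z^2 + 4*z - 10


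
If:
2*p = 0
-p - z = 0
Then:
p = 0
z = 0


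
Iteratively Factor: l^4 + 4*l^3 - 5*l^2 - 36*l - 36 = (l + 2)*(l^3 + 2*l^2 - 9*l - 18) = (l + 2)*(l + 3)*(l^2 - l - 6) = (l + 2)^2*(l + 3)*(l - 3)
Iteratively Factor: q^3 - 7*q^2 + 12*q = (q)*(q^2 - 7*q + 12) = q*(q - 4)*(q - 3)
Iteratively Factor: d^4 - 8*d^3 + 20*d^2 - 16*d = (d - 2)*(d^3 - 6*d^2 + 8*d) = (d - 4)*(d - 2)*(d^2 - 2*d) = d*(d - 4)*(d - 2)*(d - 2)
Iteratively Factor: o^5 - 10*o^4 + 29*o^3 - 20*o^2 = (o - 1)*(o^4 - 9*o^3 + 20*o^2) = o*(o - 1)*(o^3 - 9*o^2 + 20*o) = o*(o - 5)*(o - 1)*(o^2 - 4*o) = o^2*(o - 5)*(o - 1)*(o - 4)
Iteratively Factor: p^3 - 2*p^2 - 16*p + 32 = (p - 4)*(p^2 + 2*p - 8) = (p - 4)*(p - 2)*(p + 4)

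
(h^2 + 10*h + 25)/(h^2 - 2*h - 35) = (h + 5)/(h - 7)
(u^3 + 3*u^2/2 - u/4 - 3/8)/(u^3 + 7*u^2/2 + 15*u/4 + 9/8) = (2*u - 1)/(2*u + 3)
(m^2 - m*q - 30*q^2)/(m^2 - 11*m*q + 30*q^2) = (-m - 5*q)/(-m + 5*q)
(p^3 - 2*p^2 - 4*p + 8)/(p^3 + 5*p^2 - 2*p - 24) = (p^2 - 4)/(p^2 + 7*p + 12)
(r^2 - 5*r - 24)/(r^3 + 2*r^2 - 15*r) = (r^2 - 5*r - 24)/(r*(r^2 + 2*r - 15))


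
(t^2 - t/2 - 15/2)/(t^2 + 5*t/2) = (t - 3)/t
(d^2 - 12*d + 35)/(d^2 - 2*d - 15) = (d - 7)/(d + 3)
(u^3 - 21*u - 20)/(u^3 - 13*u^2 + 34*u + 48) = (u^2 - u - 20)/(u^2 - 14*u + 48)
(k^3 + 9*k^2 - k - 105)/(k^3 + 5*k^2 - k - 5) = (k^2 + 4*k - 21)/(k^2 - 1)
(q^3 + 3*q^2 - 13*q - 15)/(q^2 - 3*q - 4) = (q^2 + 2*q - 15)/(q - 4)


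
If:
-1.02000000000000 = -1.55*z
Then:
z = 0.66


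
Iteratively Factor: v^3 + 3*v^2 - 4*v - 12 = (v + 2)*(v^2 + v - 6) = (v + 2)*(v + 3)*(v - 2)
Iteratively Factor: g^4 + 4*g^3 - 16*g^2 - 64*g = (g + 4)*(g^3 - 16*g) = (g + 4)^2*(g^2 - 4*g) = g*(g + 4)^2*(g - 4)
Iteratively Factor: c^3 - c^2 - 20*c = (c)*(c^2 - c - 20) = c*(c + 4)*(c - 5)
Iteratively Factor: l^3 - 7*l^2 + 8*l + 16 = (l - 4)*(l^2 - 3*l - 4) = (l - 4)*(l + 1)*(l - 4)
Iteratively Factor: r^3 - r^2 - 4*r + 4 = (r - 1)*(r^2 - 4) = (r - 2)*(r - 1)*(r + 2)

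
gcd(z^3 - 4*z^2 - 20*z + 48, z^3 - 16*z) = z + 4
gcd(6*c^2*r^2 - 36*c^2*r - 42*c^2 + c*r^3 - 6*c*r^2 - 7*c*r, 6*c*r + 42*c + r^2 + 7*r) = 6*c + r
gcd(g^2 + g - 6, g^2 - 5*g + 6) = g - 2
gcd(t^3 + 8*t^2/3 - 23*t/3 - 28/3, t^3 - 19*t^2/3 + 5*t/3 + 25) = 1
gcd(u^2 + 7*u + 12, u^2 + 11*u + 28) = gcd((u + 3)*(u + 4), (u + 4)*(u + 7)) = u + 4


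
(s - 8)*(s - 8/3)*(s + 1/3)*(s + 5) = s^4 - 16*s^3/3 - 305*s^2/9 + 96*s + 320/9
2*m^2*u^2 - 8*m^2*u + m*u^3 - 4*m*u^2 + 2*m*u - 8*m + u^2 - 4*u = (2*m + u)*(u - 4)*(m*u + 1)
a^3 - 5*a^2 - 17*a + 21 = (a - 7)*(a - 1)*(a + 3)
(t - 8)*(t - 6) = t^2 - 14*t + 48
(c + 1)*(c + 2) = c^2 + 3*c + 2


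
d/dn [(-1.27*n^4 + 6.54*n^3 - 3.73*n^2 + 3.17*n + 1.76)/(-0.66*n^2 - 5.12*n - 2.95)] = (1.6764*n^5 + 15.1908*n^4 - 51.9836*n^3 - 36.6892*n^2 + 24.3302*n - 0.340299999999999)/(0.4356*n^4 + 6.7584*n^3 + 30.1084*n^2 + 30.208*n + 8.7025)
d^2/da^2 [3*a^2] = 6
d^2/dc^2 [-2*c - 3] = 0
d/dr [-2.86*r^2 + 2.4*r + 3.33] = 2.4 - 5.72*r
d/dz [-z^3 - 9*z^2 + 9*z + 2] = -3*z^2 - 18*z + 9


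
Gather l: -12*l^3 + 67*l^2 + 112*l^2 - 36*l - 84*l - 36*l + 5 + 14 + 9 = -12*l^3 + 179*l^2 - 156*l + 28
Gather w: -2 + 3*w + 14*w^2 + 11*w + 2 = 14*w^2 + 14*w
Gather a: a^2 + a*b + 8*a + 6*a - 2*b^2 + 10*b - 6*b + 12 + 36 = a^2 + a*(b + 14) - 2*b^2 + 4*b + 48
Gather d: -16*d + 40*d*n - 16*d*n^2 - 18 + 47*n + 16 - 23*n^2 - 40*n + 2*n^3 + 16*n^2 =d*(-16*n^2 + 40*n - 16) + 2*n^3 - 7*n^2 + 7*n - 2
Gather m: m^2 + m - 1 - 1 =m^2 + m - 2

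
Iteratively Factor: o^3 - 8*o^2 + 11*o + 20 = (o - 4)*(o^2 - 4*o - 5) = (o - 5)*(o - 4)*(o + 1)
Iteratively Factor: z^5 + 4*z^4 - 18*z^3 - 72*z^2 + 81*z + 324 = (z - 3)*(z^4 + 7*z^3 + 3*z^2 - 63*z - 108) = (z - 3)*(z + 3)*(z^3 + 4*z^2 - 9*z - 36) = (z - 3)^2*(z + 3)*(z^2 + 7*z + 12) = (z - 3)^2*(z + 3)^2*(z + 4)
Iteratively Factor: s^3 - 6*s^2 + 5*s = (s - 1)*(s^2 - 5*s) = s*(s - 1)*(s - 5)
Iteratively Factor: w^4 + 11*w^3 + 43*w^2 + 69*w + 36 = (w + 3)*(w^3 + 8*w^2 + 19*w + 12) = (w + 3)^2*(w^2 + 5*w + 4) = (w + 1)*(w + 3)^2*(w + 4)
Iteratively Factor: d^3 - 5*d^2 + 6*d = (d)*(d^2 - 5*d + 6) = d*(d - 2)*(d - 3)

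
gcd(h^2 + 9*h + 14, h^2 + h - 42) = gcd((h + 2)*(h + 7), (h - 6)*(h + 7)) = h + 7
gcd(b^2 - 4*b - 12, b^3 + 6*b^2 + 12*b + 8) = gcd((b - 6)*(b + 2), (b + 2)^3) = b + 2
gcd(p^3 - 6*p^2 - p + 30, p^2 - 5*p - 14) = p + 2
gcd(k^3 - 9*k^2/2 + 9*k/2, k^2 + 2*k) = k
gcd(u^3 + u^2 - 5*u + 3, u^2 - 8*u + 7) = u - 1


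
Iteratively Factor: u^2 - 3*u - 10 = (u - 5)*(u + 2)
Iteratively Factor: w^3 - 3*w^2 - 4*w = (w + 1)*(w^2 - 4*w) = (w - 4)*(w + 1)*(w)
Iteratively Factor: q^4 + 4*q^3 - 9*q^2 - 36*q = (q)*(q^3 + 4*q^2 - 9*q - 36) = q*(q - 3)*(q^2 + 7*q + 12) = q*(q - 3)*(q + 4)*(q + 3)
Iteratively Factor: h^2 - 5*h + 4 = (h - 4)*(h - 1)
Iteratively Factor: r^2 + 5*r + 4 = (r + 1)*(r + 4)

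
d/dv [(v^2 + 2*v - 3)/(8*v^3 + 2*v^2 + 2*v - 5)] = 2*(-4*v^4 - 16*v^3 + 35*v^2 + v - 2)/(64*v^6 + 32*v^5 + 36*v^4 - 72*v^3 - 16*v^2 - 20*v + 25)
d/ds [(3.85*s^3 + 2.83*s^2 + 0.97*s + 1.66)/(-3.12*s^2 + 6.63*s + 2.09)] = (-12.012*s^4 + 51.051*s^3 + 45.9288*s^2 + 22.1878*s - 8.9785)/(9.7344*s^4 - 41.3712*s^3 + 30.9153*s^2 + 27.7134*s + 4.3681)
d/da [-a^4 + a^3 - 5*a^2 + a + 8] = -4*a^3 + 3*a^2 - 10*a + 1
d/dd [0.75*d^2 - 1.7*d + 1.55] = 1.5*d - 1.7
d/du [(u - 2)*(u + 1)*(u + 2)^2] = 4*u^3 + 9*u^2 - 4*u - 12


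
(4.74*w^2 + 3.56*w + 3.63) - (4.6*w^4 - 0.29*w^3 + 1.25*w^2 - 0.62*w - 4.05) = -4.6*w^4 + 0.29*w^3 + 3.49*w^2 + 4.18*w + 7.68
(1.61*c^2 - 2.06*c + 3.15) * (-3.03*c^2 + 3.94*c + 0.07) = -4.8783*c^4 + 12.5852*c^3 - 17.5482*c^2 + 12.2668*c + 0.2205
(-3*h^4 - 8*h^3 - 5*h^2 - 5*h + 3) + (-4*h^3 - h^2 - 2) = -3*h^4 - 12*h^3 - 6*h^2 - 5*h + 1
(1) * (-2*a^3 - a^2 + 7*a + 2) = -2*a^3 - a^2 + 7*a + 2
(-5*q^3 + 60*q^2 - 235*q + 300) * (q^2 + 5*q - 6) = -5*q^5 + 35*q^4 + 95*q^3 - 1235*q^2 + 2910*q - 1800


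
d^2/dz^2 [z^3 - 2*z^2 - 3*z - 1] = 6*z - 4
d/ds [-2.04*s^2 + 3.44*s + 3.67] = 3.44 - 4.08*s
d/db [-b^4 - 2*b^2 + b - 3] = -4*b^3 - 4*b + 1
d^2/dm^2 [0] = 0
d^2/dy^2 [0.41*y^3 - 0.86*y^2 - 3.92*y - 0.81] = 2.46*y - 1.72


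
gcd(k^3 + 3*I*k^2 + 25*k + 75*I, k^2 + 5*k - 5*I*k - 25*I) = k - 5*I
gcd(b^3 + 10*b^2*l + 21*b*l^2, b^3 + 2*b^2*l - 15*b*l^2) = b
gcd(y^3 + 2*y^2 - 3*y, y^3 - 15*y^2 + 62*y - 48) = y - 1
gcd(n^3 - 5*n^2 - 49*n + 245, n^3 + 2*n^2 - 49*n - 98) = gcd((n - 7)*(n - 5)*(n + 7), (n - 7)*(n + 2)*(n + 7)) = n^2 - 49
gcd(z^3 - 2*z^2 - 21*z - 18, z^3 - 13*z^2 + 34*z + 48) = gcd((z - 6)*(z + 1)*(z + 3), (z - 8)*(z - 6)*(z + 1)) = z^2 - 5*z - 6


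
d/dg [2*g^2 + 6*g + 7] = 4*g + 6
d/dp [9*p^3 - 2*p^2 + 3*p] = 27*p^2 - 4*p + 3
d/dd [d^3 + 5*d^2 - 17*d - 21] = 3*d^2 + 10*d - 17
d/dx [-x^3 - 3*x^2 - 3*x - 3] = -3*x^2 - 6*x - 3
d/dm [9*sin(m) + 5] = 9*cos(m)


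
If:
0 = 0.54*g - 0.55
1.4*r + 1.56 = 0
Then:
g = 1.02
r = -1.11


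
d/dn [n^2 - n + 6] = 2*n - 1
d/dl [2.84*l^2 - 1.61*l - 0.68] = 5.68*l - 1.61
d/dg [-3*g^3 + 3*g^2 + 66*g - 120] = -9*g^2 + 6*g + 66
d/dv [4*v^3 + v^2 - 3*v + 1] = 12*v^2 + 2*v - 3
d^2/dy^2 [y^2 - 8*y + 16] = 2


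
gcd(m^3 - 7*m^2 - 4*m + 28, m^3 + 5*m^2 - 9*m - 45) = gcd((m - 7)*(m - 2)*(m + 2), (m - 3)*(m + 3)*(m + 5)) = 1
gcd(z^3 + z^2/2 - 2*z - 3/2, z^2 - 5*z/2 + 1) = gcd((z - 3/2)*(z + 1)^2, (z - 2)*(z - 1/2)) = 1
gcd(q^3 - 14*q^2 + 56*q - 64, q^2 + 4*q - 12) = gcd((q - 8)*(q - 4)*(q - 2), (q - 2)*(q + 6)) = q - 2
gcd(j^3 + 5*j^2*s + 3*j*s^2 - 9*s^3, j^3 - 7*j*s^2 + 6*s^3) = -j^2 - 2*j*s + 3*s^2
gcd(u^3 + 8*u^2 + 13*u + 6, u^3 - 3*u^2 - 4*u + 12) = 1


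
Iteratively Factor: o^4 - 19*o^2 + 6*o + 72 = (o - 3)*(o^3 + 3*o^2 - 10*o - 24) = (o - 3)^2*(o^2 + 6*o + 8) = (o - 3)^2*(o + 4)*(o + 2)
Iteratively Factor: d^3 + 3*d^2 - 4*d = (d + 4)*(d^2 - d) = (d - 1)*(d + 4)*(d)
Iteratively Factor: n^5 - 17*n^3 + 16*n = (n + 4)*(n^4 - 4*n^3 - n^2 + 4*n) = (n - 1)*(n + 4)*(n^3 - 3*n^2 - 4*n) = (n - 4)*(n - 1)*(n + 4)*(n^2 + n) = (n - 4)*(n - 1)*(n + 1)*(n + 4)*(n)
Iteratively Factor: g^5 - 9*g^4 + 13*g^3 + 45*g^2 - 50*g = (g - 1)*(g^4 - 8*g^3 + 5*g^2 + 50*g) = (g - 1)*(g + 2)*(g^3 - 10*g^2 + 25*g) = (g - 5)*(g - 1)*(g + 2)*(g^2 - 5*g) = (g - 5)^2*(g - 1)*(g + 2)*(g)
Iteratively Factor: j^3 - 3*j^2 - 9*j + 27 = (j - 3)*(j^2 - 9) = (j - 3)^2*(j + 3)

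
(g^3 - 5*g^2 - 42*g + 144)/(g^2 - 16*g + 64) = (g^2 + 3*g - 18)/(g - 8)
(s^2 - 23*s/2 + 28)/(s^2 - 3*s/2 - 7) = (s - 8)/(s + 2)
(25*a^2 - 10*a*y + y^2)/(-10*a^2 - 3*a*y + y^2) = (-5*a + y)/(2*a + y)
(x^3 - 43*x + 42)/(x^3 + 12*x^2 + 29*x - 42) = (x - 6)/(x + 6)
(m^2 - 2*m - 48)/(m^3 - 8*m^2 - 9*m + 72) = (m + 6)/(m^2 - 9)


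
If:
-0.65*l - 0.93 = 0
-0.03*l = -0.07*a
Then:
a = -0.61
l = -1.43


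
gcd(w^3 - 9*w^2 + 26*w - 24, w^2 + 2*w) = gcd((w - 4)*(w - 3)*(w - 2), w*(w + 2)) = 1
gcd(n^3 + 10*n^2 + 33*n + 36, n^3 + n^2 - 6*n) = n + 3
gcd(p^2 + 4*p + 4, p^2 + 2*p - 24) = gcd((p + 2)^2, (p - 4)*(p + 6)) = 1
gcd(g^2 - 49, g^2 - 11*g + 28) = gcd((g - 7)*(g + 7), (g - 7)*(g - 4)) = g - 7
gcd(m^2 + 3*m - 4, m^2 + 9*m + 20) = m + 4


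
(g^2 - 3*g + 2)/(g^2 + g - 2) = (g - 2)/(g + 2)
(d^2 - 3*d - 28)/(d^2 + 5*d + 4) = (d - 7)/(d + 1)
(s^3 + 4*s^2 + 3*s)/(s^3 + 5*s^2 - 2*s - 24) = s*(s + 1)/(s^2 + 2*s - 8)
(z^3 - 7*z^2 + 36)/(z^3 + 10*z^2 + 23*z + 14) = (z^2 - 9*z + 18)/(z^2 + 8*z + 7)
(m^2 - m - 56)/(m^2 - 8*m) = (m + 7)/m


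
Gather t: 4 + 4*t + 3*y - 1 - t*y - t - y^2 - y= t*(3 - y) - y^2 + 2*y + 3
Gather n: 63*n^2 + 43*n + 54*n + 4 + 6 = 63*n^2 + 97*n + 10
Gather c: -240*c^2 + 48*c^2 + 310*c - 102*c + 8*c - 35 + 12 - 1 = -192*c^2 + 216*c - 24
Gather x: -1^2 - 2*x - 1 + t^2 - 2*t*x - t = t^2 - t + x*(-2*t - 2) - 2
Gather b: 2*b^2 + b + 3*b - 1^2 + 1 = 2*b^2 + 4*b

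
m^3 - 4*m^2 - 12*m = m*(m - 6)*(m + 2)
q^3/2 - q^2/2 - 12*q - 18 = (q/2 + 1)*(q - 6)*(q + 3)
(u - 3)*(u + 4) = u^2 + u - 12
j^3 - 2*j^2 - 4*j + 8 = (j - 2)^2*(j + 2)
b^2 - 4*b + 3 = (b - 3)*(b - 1)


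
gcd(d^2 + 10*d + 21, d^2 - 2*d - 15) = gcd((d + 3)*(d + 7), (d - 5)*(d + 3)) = d + 3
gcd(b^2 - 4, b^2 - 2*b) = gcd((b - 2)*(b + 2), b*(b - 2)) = b - 2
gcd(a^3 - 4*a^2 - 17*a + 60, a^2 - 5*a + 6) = a - 3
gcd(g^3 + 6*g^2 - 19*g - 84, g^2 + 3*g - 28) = g^2 + 3*g - 28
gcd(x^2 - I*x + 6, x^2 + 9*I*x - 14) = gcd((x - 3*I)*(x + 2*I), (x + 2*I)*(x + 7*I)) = x + 2*I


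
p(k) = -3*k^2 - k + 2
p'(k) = -6*k - 1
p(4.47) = -62.41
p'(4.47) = -27.82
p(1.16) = -3.20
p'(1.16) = -7.96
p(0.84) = -0.96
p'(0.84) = -6.04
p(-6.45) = -116.36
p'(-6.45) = 37.70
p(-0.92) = 0.38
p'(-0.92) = 4.52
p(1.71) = -8.48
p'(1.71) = -11.26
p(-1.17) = -0.94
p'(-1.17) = 6.02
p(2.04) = -12.52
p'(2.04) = -13.24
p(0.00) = 2.00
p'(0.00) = -1.00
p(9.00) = -250.00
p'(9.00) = -55.00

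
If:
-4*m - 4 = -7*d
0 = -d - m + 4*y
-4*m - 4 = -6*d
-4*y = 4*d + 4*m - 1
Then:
No Solution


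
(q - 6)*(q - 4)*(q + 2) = q^3 - 8*q^2 + 4*q + 48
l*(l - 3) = l^2 - 3*l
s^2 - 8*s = s*(s - 8)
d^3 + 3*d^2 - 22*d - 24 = (d - 4)*(d + 1)*(d + 6)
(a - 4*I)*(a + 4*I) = a^2 + 16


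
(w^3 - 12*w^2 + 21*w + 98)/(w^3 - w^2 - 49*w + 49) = (w^2 - 5*w - 14)/(w^2 + 6*w - 7)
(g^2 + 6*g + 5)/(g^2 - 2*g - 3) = (g + 5)/(g - 3)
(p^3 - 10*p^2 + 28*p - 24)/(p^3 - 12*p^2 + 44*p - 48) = (p - 2)/(p - 4)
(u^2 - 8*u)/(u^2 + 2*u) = (u - 8)/(u + 2)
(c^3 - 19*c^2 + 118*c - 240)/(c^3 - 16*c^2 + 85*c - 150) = (c - 8)/(c - 5)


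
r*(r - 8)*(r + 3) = r^3 - 5*r^2 - 24*r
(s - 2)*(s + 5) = s^2 + 3*s - 10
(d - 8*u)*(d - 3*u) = d^2 - 11*d*u + 24*u^2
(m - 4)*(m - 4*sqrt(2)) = m^2 - 4*sqrt(2)*m - 4*m + 16*sqrt(2)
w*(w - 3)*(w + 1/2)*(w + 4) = w^4 + 3*w^3/2 - 23*w^2/2 - 6*w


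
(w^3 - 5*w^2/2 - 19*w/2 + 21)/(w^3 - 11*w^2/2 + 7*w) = (w + 3)/w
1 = 1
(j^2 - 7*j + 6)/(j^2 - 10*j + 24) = (j - 1)/(j - 4)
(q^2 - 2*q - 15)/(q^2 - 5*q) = (q + 3)/q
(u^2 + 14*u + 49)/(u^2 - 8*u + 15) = (u^2 + 14*u + 49)/(u^2 - 8*u + 15)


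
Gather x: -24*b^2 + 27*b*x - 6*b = -24*b^2 + 27*b*x - 6*b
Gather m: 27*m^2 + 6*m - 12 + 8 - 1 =27*m^2 + 6*m - 5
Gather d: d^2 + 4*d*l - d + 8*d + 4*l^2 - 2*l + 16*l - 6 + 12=d^2 + d*(4*l + 7) + 4*l^2 + 14*l + 6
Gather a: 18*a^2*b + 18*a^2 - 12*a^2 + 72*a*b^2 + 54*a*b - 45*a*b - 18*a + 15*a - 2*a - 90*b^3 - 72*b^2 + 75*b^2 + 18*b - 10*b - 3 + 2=a^2*(18*b + 6) + a*(72*b^2 + 9*b - 5) - 90*b^3 + 3*b^2 + 8*b - 1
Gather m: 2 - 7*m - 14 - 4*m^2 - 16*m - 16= -4*m^2 - 23*m - 28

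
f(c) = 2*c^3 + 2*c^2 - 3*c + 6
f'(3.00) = 63.00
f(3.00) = 69.00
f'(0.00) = -3.00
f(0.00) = 6.00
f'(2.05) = 30.42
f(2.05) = 25.49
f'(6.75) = 297.38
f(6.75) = 691.97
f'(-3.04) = 40.29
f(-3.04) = -22.59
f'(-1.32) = 2.17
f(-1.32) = 8.84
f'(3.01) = 63.40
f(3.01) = 69.63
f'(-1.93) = 11.63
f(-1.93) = 4.86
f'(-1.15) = 0.33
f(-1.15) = 9.05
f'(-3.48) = 55.74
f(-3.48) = -43.63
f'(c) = 6*c^2 + 4*c - 3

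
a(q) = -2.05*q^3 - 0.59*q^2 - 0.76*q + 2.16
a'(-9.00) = -488.29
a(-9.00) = 1455.66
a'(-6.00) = -215.08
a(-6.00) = 428.28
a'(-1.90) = -20.72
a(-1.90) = 15.54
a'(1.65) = -19.45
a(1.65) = -9.91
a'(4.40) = -125.02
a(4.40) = -187.23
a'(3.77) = -92.62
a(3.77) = -118.94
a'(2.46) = -40.88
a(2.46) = -33.80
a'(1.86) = -24.23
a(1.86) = -14.49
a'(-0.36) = -1.13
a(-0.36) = 2.45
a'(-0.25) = -0.85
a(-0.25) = 2.35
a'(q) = -6.15*q^2 - 1.18*q - 0.76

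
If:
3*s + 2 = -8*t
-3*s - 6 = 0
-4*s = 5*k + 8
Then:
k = 0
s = -2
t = 1/2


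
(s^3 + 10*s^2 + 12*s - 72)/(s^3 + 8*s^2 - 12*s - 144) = (s - 2)/(s - 4)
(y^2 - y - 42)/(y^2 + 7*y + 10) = (y^2 - y - 42)/(y^2 + 7*y + 10)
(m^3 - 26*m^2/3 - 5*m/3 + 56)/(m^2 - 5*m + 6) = (3*m^2 - 17*m - 56)/(3*(m - 2))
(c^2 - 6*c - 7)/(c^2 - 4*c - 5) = (c - 7)/(c - 5)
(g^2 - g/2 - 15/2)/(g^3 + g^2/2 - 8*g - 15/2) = 1/(g + 1)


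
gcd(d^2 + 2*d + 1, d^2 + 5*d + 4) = d + 1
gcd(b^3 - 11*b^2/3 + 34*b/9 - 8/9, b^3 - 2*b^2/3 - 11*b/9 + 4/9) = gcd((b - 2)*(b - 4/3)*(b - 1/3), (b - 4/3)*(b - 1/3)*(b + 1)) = b^2 - 5*b/3 + 4/9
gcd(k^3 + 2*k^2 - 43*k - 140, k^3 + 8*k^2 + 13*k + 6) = 1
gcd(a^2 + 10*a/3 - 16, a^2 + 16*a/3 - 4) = a + 6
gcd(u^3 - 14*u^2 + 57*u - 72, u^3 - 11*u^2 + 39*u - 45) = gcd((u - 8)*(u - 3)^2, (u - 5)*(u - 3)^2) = u^2 - 6*u + 9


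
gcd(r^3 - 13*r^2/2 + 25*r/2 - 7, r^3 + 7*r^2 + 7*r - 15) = r - 1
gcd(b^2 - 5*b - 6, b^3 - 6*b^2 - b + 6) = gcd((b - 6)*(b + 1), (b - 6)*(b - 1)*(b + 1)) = b^2 - 5*b - 6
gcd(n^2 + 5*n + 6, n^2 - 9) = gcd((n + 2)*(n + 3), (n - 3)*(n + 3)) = n + 3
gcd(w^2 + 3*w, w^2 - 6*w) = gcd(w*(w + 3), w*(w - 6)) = w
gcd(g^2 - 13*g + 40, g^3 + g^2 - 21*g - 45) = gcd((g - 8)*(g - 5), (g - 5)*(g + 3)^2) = g - 5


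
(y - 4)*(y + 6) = y^2 + 2*y - 24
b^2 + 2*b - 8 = (b - 2)*(b + 4)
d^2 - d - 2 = (d - 2)*(d + 1)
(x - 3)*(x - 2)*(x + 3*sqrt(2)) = x^3 - 5*x^2 + 3*sqrt(2)*x^2 - 15*sqrt(2)*x + 6*x + 18*sqrt(2)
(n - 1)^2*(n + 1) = n^3 - n^2 - n + 1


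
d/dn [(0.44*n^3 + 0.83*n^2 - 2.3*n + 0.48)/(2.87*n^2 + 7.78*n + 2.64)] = (1.2628*n^4 + 6.8464*n^3 + 16.5432*n^2 + 1.6272*n - 9.8064)/(8.2369*n^4 + 44.6572*n^3 + 75.682*n^2 + 41.0784*n + 6.9696)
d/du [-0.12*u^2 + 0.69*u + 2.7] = 0.69 - 0.24*u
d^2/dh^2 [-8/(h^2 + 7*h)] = 16*(h*(h + 7) - (2*h + 7)^2)/(h^3*(h + 7)^3)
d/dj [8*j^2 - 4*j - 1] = 16*j - 4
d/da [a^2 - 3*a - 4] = 2*a - 3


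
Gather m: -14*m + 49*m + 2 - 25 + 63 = 35*m + 40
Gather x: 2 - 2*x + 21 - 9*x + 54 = 77 - 11*x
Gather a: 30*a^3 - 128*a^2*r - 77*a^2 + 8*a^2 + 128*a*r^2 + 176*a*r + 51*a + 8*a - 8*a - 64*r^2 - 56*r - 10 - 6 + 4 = 30*a^3 + a^2*(-128*r - 69) + a*(128*r^2 + 176*r + 51) - 64*r^2 - 56*r - 12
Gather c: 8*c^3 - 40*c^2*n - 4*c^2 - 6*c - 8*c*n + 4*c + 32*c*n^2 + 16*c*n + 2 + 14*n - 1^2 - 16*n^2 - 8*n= 8*c^3 + c^2*(-40*n - 4) + c*(32*n^2 + 8*n - 2) - 16*n^2 + 6*n + 1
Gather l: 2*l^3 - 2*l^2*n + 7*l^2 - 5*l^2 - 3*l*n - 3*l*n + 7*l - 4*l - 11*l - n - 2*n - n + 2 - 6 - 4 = 2*l^3 + l^2*(2 - 2*n) + l*(-6*n - 8) - 4*n - 8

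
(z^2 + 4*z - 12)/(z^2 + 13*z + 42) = (z - 2)/(z + 7)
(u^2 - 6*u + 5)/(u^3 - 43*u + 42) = (u - 5)/(u^2 + u - 42)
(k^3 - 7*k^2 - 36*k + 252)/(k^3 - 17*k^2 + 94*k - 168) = (k + 6)/(k - 4)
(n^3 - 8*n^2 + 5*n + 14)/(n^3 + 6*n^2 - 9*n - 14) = (n - 7)/(n + 7)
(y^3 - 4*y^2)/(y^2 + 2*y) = y*(y - 4)/(y + 2)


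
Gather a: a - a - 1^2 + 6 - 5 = 0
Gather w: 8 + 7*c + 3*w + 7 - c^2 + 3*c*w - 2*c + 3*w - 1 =-c^2 + 5*c + w*(3*c + 6) + 14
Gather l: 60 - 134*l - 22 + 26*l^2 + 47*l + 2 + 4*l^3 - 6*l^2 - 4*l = 4*l^3 + 20*l^2 - 91*l + 40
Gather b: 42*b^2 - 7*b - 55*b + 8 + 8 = 42*b^2 - 62*b + 16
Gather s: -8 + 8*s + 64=8*s + 56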